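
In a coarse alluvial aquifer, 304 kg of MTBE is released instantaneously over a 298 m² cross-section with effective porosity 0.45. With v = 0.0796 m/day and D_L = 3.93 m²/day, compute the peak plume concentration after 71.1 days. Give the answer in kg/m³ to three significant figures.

The peak of an instantaneous 1D plume sits at x = vt; there the Gaussian factor is 1 and C_max = M/(n_e·A·√(4πDt)), where n_e·A is the pore area the mass is dissolved in.
√(4πDt) = √(4π × 3.93 × 71.1) = 59.26 m, so C_max = 304/(0.45 × 298 × 59.26) = 0.0383 kg/m³.

0.0383 kg/m³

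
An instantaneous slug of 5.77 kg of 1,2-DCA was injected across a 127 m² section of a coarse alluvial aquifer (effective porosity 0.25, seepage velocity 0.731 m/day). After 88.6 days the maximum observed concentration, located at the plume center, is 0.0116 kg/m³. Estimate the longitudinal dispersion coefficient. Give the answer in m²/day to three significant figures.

0.220 m²/day

At the plume center C_max = M/(n_e·A·√(4πDt)), so D = M²/(4πt·(n_e·A·C_max)²).
n_e·A·C_max = 0.25 × 127 × 0.0116 = 0.3683 kg/m.
D = 5.77²/(4π × 88.6 × 0.3683²) = 0.220 m²/day.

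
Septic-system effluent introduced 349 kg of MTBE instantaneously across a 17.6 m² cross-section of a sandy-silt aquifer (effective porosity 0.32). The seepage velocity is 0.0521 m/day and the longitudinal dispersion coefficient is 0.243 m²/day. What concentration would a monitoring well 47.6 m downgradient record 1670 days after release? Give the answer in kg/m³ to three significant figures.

For an instantaneous plane source, C(x,t) = M/(n_e·A·√(4πDt)) · exp(−(x−vt)²/(4Dt)), with n_e·A the pore (flow) area.
Plume center vt = 0.0521 × 1670 = 87.007 m, so the well at 47.6 m is 39.407 m upgradient of the peak.
√(4πDt) = 71.41 m, giving peak height M/(n_e·A·√(4πDt)) = 349/(0.32 × 17.6 × 71.41) = 0.8678 kg/m³.
(x−vt)²/(4Dt) = (-39.407)²/(4 × 0.243 × 1670) = 0.9567; exp(−0.9567) = 0.3842.
C = 0.8678 × 0.3842 = 0.333 kg/m³.

0.333 kg/m³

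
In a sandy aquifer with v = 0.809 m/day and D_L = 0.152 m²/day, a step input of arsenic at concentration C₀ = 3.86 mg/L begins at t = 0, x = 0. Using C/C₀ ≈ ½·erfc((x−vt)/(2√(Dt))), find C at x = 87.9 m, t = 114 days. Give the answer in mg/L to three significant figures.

For a continuous step input, C/C₀ ≈ ½·erfc((x−vt)/(2√(Dt))).
vt = 0.809 × 114 = 92.226 m and 2√(Dt) = 2√(0.152 × 114) = 8.325 m.
Argument (x−vt)/(2√(Dt)) = (87.9 − 92.226)/8.325 = -0.5196; ½·erfc(-0.5196) = 0.7688.
C = 3.86 × 0.7688 = 2.97 mg/L.

2.97 mg/L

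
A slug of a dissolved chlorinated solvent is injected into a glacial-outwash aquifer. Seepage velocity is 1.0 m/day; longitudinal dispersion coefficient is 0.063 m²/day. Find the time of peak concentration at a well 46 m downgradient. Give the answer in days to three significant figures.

45.9 days

For the 1D instantaneous-source solution, setting ∂C/∂t = 0 at fixed x gives v²t² + 2Dt − x² = 0, so t = (√(D² + v²x²) − D)/v².
√(D² + v²x²) = √(0.063² + 1.0² × 46²) = 46.00; v² = 1.
t = (46.00 − 0.063)/1 = 45.9 days (vs. the pure-advection estimate x/v = 46.0 d).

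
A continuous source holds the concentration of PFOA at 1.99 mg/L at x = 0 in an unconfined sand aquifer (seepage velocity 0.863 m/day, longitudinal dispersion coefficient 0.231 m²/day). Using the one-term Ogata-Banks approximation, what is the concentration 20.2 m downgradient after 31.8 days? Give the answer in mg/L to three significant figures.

1.93 mg/L

For a continuous step input, C/C₀ ≈ ½·erfc((x−vt)/(2√(Dt))).
vt = 0.863 × 31.8 = 27.4434 m and 2√(Dt) = 2√(0.231 × 31.8) = 5.421 m.
Argument (x−vt)/(2√(Dt)) = (20.2 − 27.4434)/5.421 = -1.336; ½·erfc(-1.336) = 0.9706.
C = 1.99 × 0.9706 = 1.93 mg/L.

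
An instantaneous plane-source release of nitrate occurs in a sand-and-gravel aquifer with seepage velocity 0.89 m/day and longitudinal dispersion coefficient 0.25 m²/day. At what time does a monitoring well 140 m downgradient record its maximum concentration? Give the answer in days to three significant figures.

For the 1D instantaneous-source solution, setting ∂C/∂t = 0 at fixed x gives v²t² + 2Dt − x² = 0, so t = (√(D² + v²x²) − D)/v².
√(D² + v²x²) = √(0.25² + 0.89² × 140²) = 124.6; v² = 0.7921.
t = (124.6 − 0.25)/0.7921 = 157 days (vs. the pure-advection estimate x/v = 157 d).

157 days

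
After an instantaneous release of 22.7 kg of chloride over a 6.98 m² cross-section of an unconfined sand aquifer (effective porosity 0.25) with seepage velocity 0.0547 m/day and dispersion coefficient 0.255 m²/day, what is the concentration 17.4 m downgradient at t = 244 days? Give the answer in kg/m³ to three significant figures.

0.436 kg/m³

For an instantaneous plane source, C(x,t) = M/(n_e·A·√(4πDt)) · exp(−(x−vt)²/(4Dt)), with n_e·A the pore (flow) area.
Plume center vt = 0.0547 × 244 = 13.3468 m, so the well at 17.4 m is 4.0532 m downgradient of the peak.
√(4πDt) = 27.96 m, giving peak height M/(n_e·A·√(4πDt)) = 22.7/(0.25 × 6.98 × 27.96) = 0.4653 kg/m³.
(x−vt)²/(4Dt) = (4.0532)²/(4 × 0.255 × 244) = 0.06601; exp(−0.06601) = 0.9361.
C = 0.4653 × 0.9361 = 0.436 kg/m³.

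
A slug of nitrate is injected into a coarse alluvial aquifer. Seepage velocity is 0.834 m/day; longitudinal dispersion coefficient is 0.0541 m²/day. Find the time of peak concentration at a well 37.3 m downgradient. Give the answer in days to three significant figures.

For the 1D instantaneous-source solution, setting ∂C/∂t = 0 at fixed x gives v²t² + 2Dt − x² = 0, so t = (√(D² + v²x²) − D)/v².
√(D² + v²x²) = √(0.0541² + 0.834² × 37.3²) = 31.11; v² = 0.695556.
t = (31.11 − 0.0541)/0.695556 = 44.6 days (vs. the pure-advection estimate x/v = 44.7 d).

44.6 days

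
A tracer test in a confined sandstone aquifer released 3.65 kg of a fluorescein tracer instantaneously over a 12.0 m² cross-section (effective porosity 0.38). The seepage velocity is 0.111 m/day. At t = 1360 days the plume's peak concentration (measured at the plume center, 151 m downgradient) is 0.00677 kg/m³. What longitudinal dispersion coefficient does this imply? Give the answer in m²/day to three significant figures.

At the plume center C_max = M/(n_e·A·√(4πDt)), so D = M²/(4πt·(n_e·A·C_max)²).
n_e·A·C_max = 0.38 × 12.0 × 0.00677 = 0.03087 kg/m.
D = 3.65²/(4π × 1360 × 0.03087²) = 0.818 m²/day.

0.818 m²/day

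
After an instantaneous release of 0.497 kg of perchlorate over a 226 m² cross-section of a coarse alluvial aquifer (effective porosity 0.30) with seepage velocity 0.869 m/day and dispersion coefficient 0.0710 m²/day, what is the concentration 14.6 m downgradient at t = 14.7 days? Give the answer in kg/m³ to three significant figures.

0.000911 kg/m³

For an instantaneous plane source, C(x,t) = M/(n_e·A·√(4πDt)) · exp(−(x−vt)²/(4Dt)), with n_e·A the pore (flow) area.
Plume center vt = 0.869 × 14.7 = 12.7743 m, so the well at 14.6 m is 1.8257 m downgradient of the peak.
√(4πDt) = 3.622 m, giving peak height M/(n_e·A·√(4πDt)) = 0.497/(0.30 × 226 × 3.622) = 0.002024 kg/m³.
(x−vt)²/(4Dt) = (1.8257)²/(4 × 0.0710 × 14.7) = 0.7984; exp(−0.7984) = 0.4500.
C = 0.002024 × 0.4500 = 0.000911 kg/m³.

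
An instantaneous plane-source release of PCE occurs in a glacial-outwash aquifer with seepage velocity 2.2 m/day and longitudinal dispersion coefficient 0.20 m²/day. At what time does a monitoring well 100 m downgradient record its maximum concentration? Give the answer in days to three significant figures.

45.4 days

For the 1D instantaneous-source solution, setting ∂C/∂t = 0 at fixed x gives v²t² + 2Dt − x² = 0, so t = (√(D² + v²x²) − D)/v².
√(D² + v²x²) = √(0.20² + 2.2² × 100²) = 220.0; v² = 4.84.
t = (220.0 − 0.20)/4.84 = 45.4 days (vs. the pure-advection estimate x/v = 45.5 d).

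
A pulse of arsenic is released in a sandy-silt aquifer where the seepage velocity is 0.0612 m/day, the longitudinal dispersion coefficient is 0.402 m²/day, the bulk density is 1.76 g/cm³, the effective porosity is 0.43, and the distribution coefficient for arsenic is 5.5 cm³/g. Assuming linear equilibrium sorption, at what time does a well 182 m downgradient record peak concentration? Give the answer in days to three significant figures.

Retardation factor R = 1 + ρ_b·K_d/n = 1 + 1.76 × 5.5/0.43 = 23.51.
Sorption retards both mechanisms: v_R = v/R = 0.002603 m/day, D_R = D/R = 0.01710 m²/day.
Peak time from v_R²t² + 2D_R t − x² = 0: t = (√(D_R² + v_R²x²) − D_R)/v_R².
√(D_R² + v_R²x²) = √(0.01710² + 0.002603² × 182²) = 0.4741; v_R² = 6.776e-06.
t = (0.4741 − 0.01710)/6.776e-06 = 67400 days.

67400 days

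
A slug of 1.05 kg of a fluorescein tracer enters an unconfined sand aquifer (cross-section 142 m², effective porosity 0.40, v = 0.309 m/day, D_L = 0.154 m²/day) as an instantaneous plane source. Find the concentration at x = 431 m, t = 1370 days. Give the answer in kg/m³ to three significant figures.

For an instantaneous plane source, C(x,t) = M/(n_e·A·√(4πDt)) · exp(−(x−vt)²/(4Dt)), with n_e·A the pore (flow) area.
Plume center vt = 0.309 × 1370 = 423.33 m, so the well at 431 m is 7.67 m downgradient of the peak.
√(4πDt) = 51.49 m, giving peak height M/(n_e·A·√(4πDt)) = 1.05/(0.40 × 142 × 51.49) = 0.0003590 kg/m³.
(x−vt)²/(4Dt) = (7.67)²/(4 × 0.154 × 1370) = 0.06971; exp(−0.06971) = 0.9327.
C = 0.0003590 × 0.9327 = 0.000335 kg/m³.

0.000335 kg/m³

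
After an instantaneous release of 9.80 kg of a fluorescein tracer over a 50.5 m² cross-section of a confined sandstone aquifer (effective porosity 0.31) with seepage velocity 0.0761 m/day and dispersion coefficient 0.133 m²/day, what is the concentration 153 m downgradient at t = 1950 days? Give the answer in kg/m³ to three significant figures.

For an instantaneous plane source, C(x,t) = M/(n_e·A·√(4πDt)) · exp(−(x−vt)²/(4Dt)), with n_e·A the pore (flow) area.
Plume center vt = 0.0761 × 1950 = 148.395 m, so the well at 153 m is 4.605 m downgradient of the peak.
√(4πDt) = 57.09 m, giving peak height M/(n_e·A·√(4πDt)) = 9.80/(0.31 × 50.5 × 57.09) = 0.01097 kg/m³.
(x−vt)²/(4Dt) = (4.605)²/(4 × 0.133 × 1950) = 0.02044; exp(−0.02044) = 0.9798.
C = 0.01097 × 0.9798 = 0.0107 kg/m³.

0.0107 kg/m³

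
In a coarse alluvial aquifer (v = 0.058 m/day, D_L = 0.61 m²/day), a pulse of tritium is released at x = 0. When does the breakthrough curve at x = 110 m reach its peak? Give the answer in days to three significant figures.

1720 days

For the 1D instantaneous-source solution, setting ∂C/∂t = 0 at fixed x gives v²t² + 2Dt − x² = 0, so t = (√(D² + v²x²) − D)/v².
√(D² + v²x²) = √(0.61² + 0.058² × 110²) = 6.409; v² = 0.003364.
t = (6.409 − 0.61)/0.003364 = 1720 days (vs. the pure-advection estimate x/v = 1900 d).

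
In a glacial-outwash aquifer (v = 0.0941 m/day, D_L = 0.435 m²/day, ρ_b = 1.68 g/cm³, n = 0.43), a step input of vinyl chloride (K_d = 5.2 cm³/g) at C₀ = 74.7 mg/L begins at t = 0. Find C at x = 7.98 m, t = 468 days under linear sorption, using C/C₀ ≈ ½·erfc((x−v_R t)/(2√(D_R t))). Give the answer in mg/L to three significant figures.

6.57 mg/L

Retardation factor R = 1 + ρ_b·K_d/n = 1 + 1.68 × 5.2/0.43 = 21.32.
Sorption retards both mechanisms: v_R = v/R = 0.004414 m/day, D_R = D/R = 0.02040 m²/day.
v_R·t = 0.004414 × 468 = 2.065752 m; 2√(D_R t) = 6.180 m; argument = (7.98 − 2.065752)/6.180 = 0.9570.
C = C₀ × ½·erfc(0.9570) = 74.7 × 0.08796 = 6.57 mg/L.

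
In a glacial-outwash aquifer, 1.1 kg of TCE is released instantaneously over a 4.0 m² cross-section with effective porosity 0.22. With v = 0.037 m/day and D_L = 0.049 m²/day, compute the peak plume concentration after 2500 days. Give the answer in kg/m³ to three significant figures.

The peak of an instantaneous 1D plume sits at x = vt; there the Gaussian factor is 1 and C_max = M/(n_e·A·√(4πDt)), where n_e·A is the pore area the mass is dissolved in.
√(4πDt) = √(4π × 0.049 × 2500) = 39.23 m, so C_max = 1.1/(0.22 × 4.0 × 39.23) = 0.0319 kg/m³.

0.0319 kg/m³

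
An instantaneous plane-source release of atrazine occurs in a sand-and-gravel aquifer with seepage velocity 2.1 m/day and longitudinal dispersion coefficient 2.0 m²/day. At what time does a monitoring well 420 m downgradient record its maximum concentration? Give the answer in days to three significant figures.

200 days

For the 1D instantaneous-source solution, setting ∂C/∂t = 0 at fixed x gives v²t² + 2Dt − x² = 0, so t = (√(D² + v²x²) − D)/v².
√(D² + v²x²) = √(2.0² + 2.1² × 420²) = 882.0; v² = 4.41.
t = (882.0 − 2.0)/4.41 = 200 days (vs. the pure-advection estimate x/v = 200 d).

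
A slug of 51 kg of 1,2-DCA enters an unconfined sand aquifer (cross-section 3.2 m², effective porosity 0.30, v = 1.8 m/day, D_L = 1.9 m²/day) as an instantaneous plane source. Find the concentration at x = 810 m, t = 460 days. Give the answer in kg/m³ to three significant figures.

For an instantaneous plane source, C(x,t) = M/(n_e·A·√(4πDt)) · exp(−(x−vt)²/(4Dt)), with n_e·A the pore (flow) area.
Plume center vt = 1.8 × 460 = 828 m, so the well at 810 m is 18 m upgradient of the peak.
√(4πDt) = 104.8 m, giving peak height M/(n_e·A·√(4πDt)) = 51/(0.30 × 3.2 × 104.8) = 0.5069 kg/m³.
(x−vt)²/(4Dt) = (-18)²/(4 × 1.9 × 460) = 0.09268; exp(−0.09268) = 0.9115.
C = 0.5069 × 0.9115 = 0.462 kg/m³.

0.462 kg/m³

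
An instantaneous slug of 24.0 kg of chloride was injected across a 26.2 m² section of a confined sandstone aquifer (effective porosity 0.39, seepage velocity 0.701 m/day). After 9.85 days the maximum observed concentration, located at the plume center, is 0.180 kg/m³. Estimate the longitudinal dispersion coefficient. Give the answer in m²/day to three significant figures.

At the plume center C_max = M/(n_e·A·√(4πDt)), so D = M²/(4πt·(n_e·A·C_max)²).
n_e·A·C_max = 0.39 × 26.2 × 0.180 = 1.839 kg/m.
D = 24.0²/(4π × 9.85 × 1.839²) = 1.38 m²/day.

1.38 m²/day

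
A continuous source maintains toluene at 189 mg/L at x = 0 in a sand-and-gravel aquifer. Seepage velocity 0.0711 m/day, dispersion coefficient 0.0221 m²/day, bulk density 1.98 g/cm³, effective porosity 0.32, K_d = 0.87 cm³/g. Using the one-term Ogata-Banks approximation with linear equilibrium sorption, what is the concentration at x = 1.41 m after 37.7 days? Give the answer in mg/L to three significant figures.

Retardation factor R = 1 + ρ_b·K_d/n = 1 + 1.98 × 0.87/0.32 = 6.383.
Sorption retards both mechanisms: v_R = v/R = 0.01114 m/day, D_R = D/R = 0.003462 m²/day.
v_R·t = 0.01114 × 37.7 = 0.419978 m; 2√(D_R t) = 0.7225 m; argument = (1.41 − 0.419978)/0.7225 = 1.370.
C = C₀ × ½·erfc(1.370) = 189 × 0.02634 = 4.98 mg/L.

4.98 mg/L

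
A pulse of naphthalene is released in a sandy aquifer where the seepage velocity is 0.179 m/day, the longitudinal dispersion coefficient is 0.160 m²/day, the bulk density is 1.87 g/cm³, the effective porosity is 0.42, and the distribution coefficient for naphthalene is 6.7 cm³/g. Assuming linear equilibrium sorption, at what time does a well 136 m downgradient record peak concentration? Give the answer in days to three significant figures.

Retardation factor R = 1 + ρ_b·K_d/n = 1 + 1.87 × 6.7/0.42 = 30.83.
Sorption retards both mechanisms: v_R = v/R = 0.005806 m/day, D_R = D/R = 0.005190 m²/day.
Peak time from v_R²t² + 2D_R t − x² = 0: t = (√(D_R² + v_R²x²) − D_R)/v_R².
√(D_R² + v_R²x²) = √(0.005190² + 0.005806² × 136²) = 0.7896; v_R² = 3.371e-05.
t = (0.7896 − 0.005190)/3.371e-05 = 23300 days.

23300 days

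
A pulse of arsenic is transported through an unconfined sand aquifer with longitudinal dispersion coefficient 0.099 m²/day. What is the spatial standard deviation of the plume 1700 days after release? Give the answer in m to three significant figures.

Dispersive spreading gives a Gaussian with σ² = 2Dt; advection only shifts the center.
σ = √(2 × 0.099 × 1700) = 18.3 m.

18.3 m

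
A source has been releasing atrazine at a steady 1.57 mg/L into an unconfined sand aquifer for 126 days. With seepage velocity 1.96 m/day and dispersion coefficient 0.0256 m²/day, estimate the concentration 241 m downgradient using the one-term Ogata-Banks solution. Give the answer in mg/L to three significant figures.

1.56 mg/L

For a continuous step input, C/C₀ ≈ ½·erfc((x−vt)/(2√(Dt))).
vt = 1.96 × 126 = 246.96 m and 2√(Dt) = 2√(0.0256 × 126) = 3.592 m.
Argument (x−vt)/(2√(Dt)) = (241 − 246.96)/3.592 = -1.659; ½·erfc(-1.659) = 0.9905.
C = 1.57 × 0.9905 = 1.56 mg/L.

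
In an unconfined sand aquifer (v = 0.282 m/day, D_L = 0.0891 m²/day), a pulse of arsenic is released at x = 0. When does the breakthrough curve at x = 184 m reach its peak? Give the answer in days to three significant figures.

For the 1D instantaneous-source solution, setting ∂C/∂t = 0 at fixed x gives v²t² + 2Dt − x² = 0, so t = (√(D² + v²x²) − D)/v².
√(D² + v²x²) = √(0.0891² + 0.282² × 184²) = 51.89; v² = 0.079524.
t = (51.89 − 0.0891)/0.079524 = 651 days (vs. the pure-advection estimate x/v = 652 d).

651 days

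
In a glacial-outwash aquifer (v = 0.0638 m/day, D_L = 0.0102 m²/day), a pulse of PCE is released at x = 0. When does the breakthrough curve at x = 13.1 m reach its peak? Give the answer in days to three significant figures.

For the 1D instantaneous-source solution, setting ∂C/∂t = 0 at fixed x gives v²t² + 2Dt − x² = 0, so t = (√(D² + v²x²) − D)/v².
√(D² + v²x²) = √(0.0102² + 0.0638² × 13.1²) = 0.8358; v² = 0.00407044.
t = (0.8358 − 0.0102)/0.00407044 = 203 days (vs. the pure-advection estimate x/v = 205 d).

203 days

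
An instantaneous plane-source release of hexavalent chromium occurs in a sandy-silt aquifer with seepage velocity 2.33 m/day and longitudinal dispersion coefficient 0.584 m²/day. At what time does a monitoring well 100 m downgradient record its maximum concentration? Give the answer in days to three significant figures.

For the 1D instantaneous-source solution, setting ∂C/∂t = 0 at fixed x gives v²t² + 2Dt − x² = 0, so t = (√(D² + v²x²) − D)/v².
√(D² + v²x²) = √(0.584² + 2.33² × 100²) = 233.0; v² = 5.4289.
t = (233.0 − 0.584)/5.4289 = 42.8 days (vs. the pure-advection estimate x/v = 42.9 d).

42.8 days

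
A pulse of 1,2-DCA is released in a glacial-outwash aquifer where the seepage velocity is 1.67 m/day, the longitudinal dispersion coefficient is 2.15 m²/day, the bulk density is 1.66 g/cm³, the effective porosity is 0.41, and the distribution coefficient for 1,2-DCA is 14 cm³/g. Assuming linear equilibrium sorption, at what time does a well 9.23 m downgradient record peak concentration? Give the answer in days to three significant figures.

277 days

Retardation factor R = 1 + ρ_b·K_d/n = 1 + 1.66 × 14/0.41 = 57.68.
Sorption retards both mechanisms: v_R = v/R = 0.02895 m/day, D_R = D/R = 0.03727 m²/day.
Peak time from v_R²t² + 2D_R t − x² = 0: t = (√(D_R² + v_R²x²) − D_R)/v_R².
√(D_R² + v_R²x²) = √(0.03727² + 0.02895² × 9.23²) = 0.2698; v_R² = 0.0008381.
t = (0.2698 − 0.03727)/0.0008381 = 277 days.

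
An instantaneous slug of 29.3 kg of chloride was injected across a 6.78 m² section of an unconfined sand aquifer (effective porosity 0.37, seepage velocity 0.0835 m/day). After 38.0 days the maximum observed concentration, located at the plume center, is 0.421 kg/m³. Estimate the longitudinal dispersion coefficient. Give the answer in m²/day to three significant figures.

At the plume center C_max = M/(n_e·A·√(4πDt)), so D = M²/(4πt·(n_e·A·C_max)²).
n_e·A·C_max = 0.37 × 6.78 × 0.421 = 1.056 kg/m.
D = 29.3²/(4π × 38.0 × 1.056²) = 1.61 m²/day.

1.61 m²/day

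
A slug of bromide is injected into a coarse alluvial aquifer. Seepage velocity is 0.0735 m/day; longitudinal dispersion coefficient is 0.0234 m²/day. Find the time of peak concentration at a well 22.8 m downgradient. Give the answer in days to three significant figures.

For the 1D instantaneous-source solution, setting ∂C/∂t = 0 at fixed x gives v²t² + 2Dt − x² = 0, so t = (√(D² + v²x²) − D)/v².
√(D² + v²x²) = √(0.0234² + 0.0735² × 22.8²) = 1.676; v² = 0.00540225.
t = (1.676 − 0.0234)/0.00540225 = 306 days (vs. the pure-advection estimate x/v = 310 d).

306 days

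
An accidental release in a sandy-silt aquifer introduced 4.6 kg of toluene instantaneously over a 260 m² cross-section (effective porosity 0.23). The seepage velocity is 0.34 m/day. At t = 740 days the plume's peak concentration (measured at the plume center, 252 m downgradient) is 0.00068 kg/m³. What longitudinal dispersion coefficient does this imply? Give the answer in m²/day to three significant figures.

1.38 m²/day

At the plume center C_max = M/(n_e·A·√(4πDt)), so D = M²/(4πt·(n_e·A·C_max)²).
n_e·A·C_max = 0.23 × 260 × 0.00068 = 0.04066 kg/m.
D = 4.6²/(4π × 740 × 0.04066²) = 1.38 m²/day.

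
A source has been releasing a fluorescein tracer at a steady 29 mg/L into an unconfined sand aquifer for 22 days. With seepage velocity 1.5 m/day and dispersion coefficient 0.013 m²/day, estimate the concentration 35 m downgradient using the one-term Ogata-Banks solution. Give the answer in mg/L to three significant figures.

For a continuous step input, C/C₀ ≈ ½·erfc((x−vt)/(2√(Dt))).
vt = 1.5 × 22 = 33 m and 2√(Dt) = 2√(0.013 × 22) = 1.070 m.
Argument (x−vt)/(2√(Dt)) = (35 − 33)/1.070 = 1.869; ½·erfc(1.869) = 0.004107.
C = 29 × 0.004107 = 0.119 mg/L.

0.119 mg/L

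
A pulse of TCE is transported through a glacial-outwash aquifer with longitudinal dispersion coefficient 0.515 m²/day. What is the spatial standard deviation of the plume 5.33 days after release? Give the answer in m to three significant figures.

Dispersive spreading gives a Gaussian with σ² = 2Dt; advection only shifts the center.
σ = √(2 × 0.515 × 5.33) = 2.34 m.

2.34 m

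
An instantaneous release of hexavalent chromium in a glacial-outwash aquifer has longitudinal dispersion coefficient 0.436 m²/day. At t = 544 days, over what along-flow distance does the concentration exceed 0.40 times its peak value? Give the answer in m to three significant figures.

The plume is Gaussian with σ = √(2Dt) = √(2 × 0.436 × 544) = 21.78 m.
C/C_peak = exp(−Δx²/(2σ²)) = 0.40 ⇒ Δx = σ·√(−2 ln 0.40) = 21.78 × 1.354 = 29.49 m.
Width = 2Δx = 59.0 m.

59.0 m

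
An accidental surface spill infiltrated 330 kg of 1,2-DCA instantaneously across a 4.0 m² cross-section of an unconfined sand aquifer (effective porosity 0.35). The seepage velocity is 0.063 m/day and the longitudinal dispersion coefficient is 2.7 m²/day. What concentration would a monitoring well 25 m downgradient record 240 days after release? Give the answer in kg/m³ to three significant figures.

For an instantaneous plane source, C(x,t) = M/(n_e·A·√(4πDt)) · exp(−(x−vt)²/(4Dt)), with n_e·A the pore (flow) area.
Plume center vt = 0.063 × 240 = 15.12 m, so the well at 25 m is 9.88 m downgradient of the peak.
√(4πDt) = 90.24 m, giving peak height M/(n_e·A·√(4πDt)) = 330/(0.35 × 4.0 × 90.24) = 2.612 kg/m³.
(x−vt)²/(4Dt) = (9.88)²/(4 × 2.7 × 240) = 0.03766; exp(−0.03766) = 0.9630.
C = 2.612 × 0.9630 = 2.52 kg/m³.

2.52 kg/m³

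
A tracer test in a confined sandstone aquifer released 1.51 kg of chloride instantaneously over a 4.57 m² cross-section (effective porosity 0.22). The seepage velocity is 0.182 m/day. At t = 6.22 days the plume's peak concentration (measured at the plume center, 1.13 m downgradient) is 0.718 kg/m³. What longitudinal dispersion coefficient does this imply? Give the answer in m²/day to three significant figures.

0.0560 m²/day

At the plume center C_max = M/(n_e·A·√(4πDt)), so D = M²/(4πt·(n_e·A·C_max)²).
n_e·A·C_max = 0.22 × 4.57 × 0.718 = 0.7219 kg/m.
D = 1.51²/(4π × 6.22 × 0.7219²) = 0.0560 m²/day.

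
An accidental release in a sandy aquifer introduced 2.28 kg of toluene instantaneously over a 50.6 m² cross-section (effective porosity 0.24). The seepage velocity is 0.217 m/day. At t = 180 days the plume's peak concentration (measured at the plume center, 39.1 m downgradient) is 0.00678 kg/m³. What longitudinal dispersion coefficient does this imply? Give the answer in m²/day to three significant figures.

At the plume center C_max = M/(n_e·A·√(4πDt)), so D = M²/(4πt·(n_e·A·C_max)²).
n_e·A·C_max = 0.24 × 50.6 × 0.00678 = 0.08234 kg/m.
D = 2.28²/(4π × 180 × 0.08234²) = 0.339 m²/day.

0.339 m²/day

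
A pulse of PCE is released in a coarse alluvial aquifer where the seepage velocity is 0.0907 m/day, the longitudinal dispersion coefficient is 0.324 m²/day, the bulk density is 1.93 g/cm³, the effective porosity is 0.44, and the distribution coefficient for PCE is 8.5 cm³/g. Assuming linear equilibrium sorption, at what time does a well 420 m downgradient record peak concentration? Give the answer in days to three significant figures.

176000 days

Retardation factor R = 1 + ρ_b·K_d/n = 1 + 1.93 × 8.5/0.44 = 38.28.
Sorption retards both mechanisms: v_R = v/R = 0.002369 m/day, D_R = D/R = 0.008464 m²/day.
Peak time from v_R²t² + 2D_R t − x² = 0: t = (√(D_R² + v_R²x²) − D_R)/v_R².
√(D_R² + v_R²x²) = √(0.008464² + 0.002369² × 420²) = 0.9950; v_R² = 5.612e-06.
t = (0.9950 − 0.008464)/5.612e-06 = 176000 days.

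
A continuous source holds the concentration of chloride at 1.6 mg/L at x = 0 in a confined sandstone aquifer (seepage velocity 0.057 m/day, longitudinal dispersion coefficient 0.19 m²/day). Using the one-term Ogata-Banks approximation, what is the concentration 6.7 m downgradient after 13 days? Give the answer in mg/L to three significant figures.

0.00587 mg/L

For a continuous step input, C/C₀ ≈ ½·erfc((x−vt)/(2√(Dt))).
vt = 0.057 × 13 = 0.741 m and 2√(Dt) = 2√(0.19 × 13) = 3.143 m.
Argument (x−vt)/(2√(Dt)) = (6.7 − 0.741)/3.143 = 1.896; ½·erfc(1.896) = 0.003666.
C = 1.6 × 0.003666 = 0.00587 mg/L.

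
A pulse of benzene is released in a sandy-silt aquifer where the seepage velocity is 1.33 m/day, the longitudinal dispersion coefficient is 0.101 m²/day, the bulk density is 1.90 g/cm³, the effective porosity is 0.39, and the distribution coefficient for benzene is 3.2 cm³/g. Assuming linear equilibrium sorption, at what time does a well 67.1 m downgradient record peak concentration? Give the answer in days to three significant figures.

836 days

Retardation factor R = 1 + ρ_b·K_d/n = 1 + 1.90 × 3.2/0.39 = 16.59.
Sorption retards both mechanisms: v_R = v/R = 0.08017 m/day, D_R = D/R = 0.006088 m²/day.
Peak time from v_R²t² + 2D_R t − x² = 0: t = (√(D_R² + v_R²x²) − D_R)/v_R².
√(D_R² + v_R²x²) = √(0.006088² + 0.08017² × 67.1²) = 5.379; v_R² = 0.006427.
t = (5.379 − 0.006088)/0.006427 = 836 days.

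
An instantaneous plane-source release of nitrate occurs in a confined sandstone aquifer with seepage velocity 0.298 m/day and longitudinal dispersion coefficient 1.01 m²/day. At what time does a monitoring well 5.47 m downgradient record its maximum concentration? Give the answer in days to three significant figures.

For the 1D instantaneous-source solution, setting ∂C/∂t = 0 at fixed x gives v²t² + 2Dt − x² = 0, so t = (√(D² + v²x²) − D)/v².
√(D² + v²x²) = √(1.01² + 0.298² × 5.47²) = 1.918; v² = 0.088804.
t = (1.918 − 1.01)/0.088804 = 10.2 days (vs. the pure-advection estimate x/v = 18.4 d).

10.2 days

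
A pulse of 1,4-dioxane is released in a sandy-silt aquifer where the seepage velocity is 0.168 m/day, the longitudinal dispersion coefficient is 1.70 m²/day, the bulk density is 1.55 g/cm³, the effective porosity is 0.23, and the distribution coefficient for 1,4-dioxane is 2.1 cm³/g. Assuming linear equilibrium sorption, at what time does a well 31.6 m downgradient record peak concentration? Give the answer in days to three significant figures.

Retardation factor R = 1 + ρ_b·K_d/n = 1 + 1.55 × 2.1/0.23 = 15.15.
Sorption retards both mechanisms: v_R = v/R = 0.01109 m/day, D_R = D/R = 0.1122 m²/day.
Peak time from v_R²t² + 2D_R t − x² = 0: t = (√(D_R² + v_R²x²) − D_R)/v_R².
√(D_R² + v_R²x²) = √(0.1122² + 0.01109² × 31.6²) = 0.3680; v_R² = 0.0001230.
t = (0.3680 − 0.1122)/0.0001230 = 2080 days.

2080 days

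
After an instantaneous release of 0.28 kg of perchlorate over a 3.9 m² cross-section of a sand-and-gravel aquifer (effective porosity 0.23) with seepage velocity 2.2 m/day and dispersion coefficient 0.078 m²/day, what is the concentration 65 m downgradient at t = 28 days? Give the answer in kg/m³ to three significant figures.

0.0159 kg/m³

For an instantaneous plane source, C(x,t) = M/(n_e·A·√(4πDt)) · exp(−(x−vt)²/(4Dt)), with n_e·A the pore (flow) area.
Plume center vt = 2.2 × 28 = 61.6 m, so the well at 65 m is 3.4 m downgradient of the peak.
√(4πDt) = 5.239 m, giving peak height M/(n_e·A·√(4πDt)) = 0.28/(0.23 × 3.9 × 5.239) = 0.05958 kg/m³.
(x−vt)²/(4Dt) = (3.4)²/(4 × 0.078 × 28) = 1.323; exp(−1.323) = 0.2663.
C = 0.05958 × 0.2663 = 0.0159 kg/m³.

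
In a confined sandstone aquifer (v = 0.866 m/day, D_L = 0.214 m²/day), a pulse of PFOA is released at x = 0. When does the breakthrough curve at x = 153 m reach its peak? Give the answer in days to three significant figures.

176 days

For the 1D instantaneous-source solution, setting ∂C/∂t = 0 at fixed x gives v²t² + 2Dt − x² = 0, so t = (√(D² + v²x²) − D)/v².
√(D² + v²x²) = √(0.214² + 0.866² × 153²) = 132.5; v² = 0.749956.
t = (132.5 − 0.214)/0.749956 = 176 days (vs. the pure-advection estimate x/v = 177 d).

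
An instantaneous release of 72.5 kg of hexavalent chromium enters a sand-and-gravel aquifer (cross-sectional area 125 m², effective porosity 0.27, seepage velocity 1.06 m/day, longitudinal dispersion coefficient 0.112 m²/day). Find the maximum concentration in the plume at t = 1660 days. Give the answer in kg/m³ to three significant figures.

The peak of an instantaneous 1D plume sits at x = vt; there the Gaussian factor is 1 and C_max = M/(n_e·A·√(4πDt)), where n_e·A is the pore area the mass is dissolved in.
√(4πDt) = √(4π × 0.112 × 1660) = 48.34 m, so C_max = 72.5/(0.27 × 125 × 48.34) = 0.0444 kg/m³.

0.0444 kg/m³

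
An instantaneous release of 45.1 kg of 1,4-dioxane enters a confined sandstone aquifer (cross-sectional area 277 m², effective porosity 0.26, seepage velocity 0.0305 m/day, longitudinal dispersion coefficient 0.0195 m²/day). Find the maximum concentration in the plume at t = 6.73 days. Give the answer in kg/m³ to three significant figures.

0.488 kg/m³

The peak of an instantaneous 1D plume sits at x = vt; there the Gaussian factor is 1 and C_max = M/(n_e·A·√(4πDt)), where n_e·A is the pore area the mass is dissolved in.
√(4πDt) = √(4π × 0.0195 × 6.73) = 1.284 m, so C_max = 45.1/(0.26 × 277 × 1.284) = 0.488 kg/m³.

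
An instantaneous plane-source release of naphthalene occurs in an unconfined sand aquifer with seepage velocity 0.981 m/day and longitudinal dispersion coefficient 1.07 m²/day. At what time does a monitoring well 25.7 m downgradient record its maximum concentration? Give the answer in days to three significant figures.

For the 1D instantaneous-source solution, setting ∂C/∂t = 0 at fixed x gives v²t² + 2Dt − x² = 0, so t = (√(D² + v²x²) − D)/v².
√(D² + v²x²) = √(1.07² + 0.981² × 25.7²) = 25.23; v² = 0.962361.
t = (25.23 − 1.07)/0.962361 = 25.1 days (vs. the pure-advection estimate x/v = 26.2 d).

25.1 days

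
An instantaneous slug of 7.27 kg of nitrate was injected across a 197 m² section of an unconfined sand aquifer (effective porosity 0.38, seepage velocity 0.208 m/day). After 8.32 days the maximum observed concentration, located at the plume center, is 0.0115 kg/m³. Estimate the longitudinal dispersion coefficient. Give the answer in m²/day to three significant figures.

0.682 m²/day

At the plume center C_max = M/(n_e·A·√(4πDt)), so D = M²/(4πt·(n_e·A·C_max)²).
n_e·A·C_max = 0.38 × 197 × 0.0115 = 0.8609 kg/m.
D = 7.27²/(4π × 8.32 × 0.8609²) = 0.682 m²/day.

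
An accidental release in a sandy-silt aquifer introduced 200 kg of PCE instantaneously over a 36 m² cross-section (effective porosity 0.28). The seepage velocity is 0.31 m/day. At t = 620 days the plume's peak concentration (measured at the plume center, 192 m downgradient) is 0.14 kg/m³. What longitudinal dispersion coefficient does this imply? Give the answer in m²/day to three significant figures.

At the plume center C_max = M/(n_e·A·√(4πDt)), so D = M²/(4πt·(n_e·A·C_max)²).
n_e·A·C_max = 0.28 × 36 × 0.14 = 1.411 kg/m.
D = 200²/(4π × 620 × 1.411²) = 2.58 m²/day.

2.58 m²/day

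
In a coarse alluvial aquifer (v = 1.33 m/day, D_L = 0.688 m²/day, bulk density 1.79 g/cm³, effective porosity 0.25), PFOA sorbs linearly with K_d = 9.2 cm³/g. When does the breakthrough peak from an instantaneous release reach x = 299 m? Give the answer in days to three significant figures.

15000 days

Retardation factor R = 1 + ρ_b·K_d/n = 1 + 1.79 × 9.2/0.25 = 66.87.
Sorption retards both mechanisms: v_R = v/R = 0.01989 m/day, D_R = D/R = 0.01029 m²/day.
Peak time from v_R²t² + 2D_R t − x² = 0: t = (√(D_R² + v_R²x²) − D_R)/v_R².
√(D_R² + v_R²x²) = √(0.01029² + 0.01989² × 299²) = 5.947; v_R² = 0.0003956.
t = (5.947 − 0.01029)/0.0003956 = 15000 days.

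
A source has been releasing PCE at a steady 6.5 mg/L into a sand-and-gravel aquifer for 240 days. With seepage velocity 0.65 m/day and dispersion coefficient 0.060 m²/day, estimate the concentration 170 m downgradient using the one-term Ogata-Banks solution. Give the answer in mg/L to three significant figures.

For a continuous step input, C/C₀ ≈ ½·erfc((x−vt)/(2√(Dt))).
vt = 0.65 × 240 = 156 m and 2√(Dt) = 2√(0.060 × 240) = 7.589 m.
Argument (x−vt)/(2√(Dt)) = (170 − 156)/7.589 = 1.845; ½·erfc(1.845) = 0.004537.
C = 6.5 × 0.004537 = 0.0295 mg/L.

0.0295 mg/L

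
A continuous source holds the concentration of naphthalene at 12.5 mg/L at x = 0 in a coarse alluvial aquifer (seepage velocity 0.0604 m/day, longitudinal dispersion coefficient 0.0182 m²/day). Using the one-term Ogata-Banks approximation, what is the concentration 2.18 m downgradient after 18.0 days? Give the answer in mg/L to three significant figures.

1.11 mg/L

For a continuous step input, C/C₀ ≈ ½·erfc((x−vt)/(2√(Dt))).
vt = 0.0604 × 18.0 = 1.0872 m and 2√(Dt) = 2√(0.0182 × 18.0) = 1.145 m.
Argument (x−vt)/(2√(Dt)) = (2.18 − 1.0872)/1.145 = 0.9544; ½·erfc(0.9544) = 0.08855.
C = 12.5 × 0.08855 = 1.11 mg/L.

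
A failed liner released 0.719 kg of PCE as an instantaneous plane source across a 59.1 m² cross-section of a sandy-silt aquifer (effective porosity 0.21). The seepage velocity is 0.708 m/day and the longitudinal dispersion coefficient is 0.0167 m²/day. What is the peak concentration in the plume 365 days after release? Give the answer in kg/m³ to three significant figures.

0.00662 kg/m³

The peak of an instantaneous 1D plume sits at x = vt; there the Gaussian factor is 1 and C_max = M/(n_e·A·√(4πDt)), where n_e·A is the pore area the mass is dissolved in.
√(4πDt) = √(4π × 0.0167 × 365) = 8.752 m, so C_max = 0.719/(0.21 × 59.1 × 8.752) = 0.00662 kg/m³.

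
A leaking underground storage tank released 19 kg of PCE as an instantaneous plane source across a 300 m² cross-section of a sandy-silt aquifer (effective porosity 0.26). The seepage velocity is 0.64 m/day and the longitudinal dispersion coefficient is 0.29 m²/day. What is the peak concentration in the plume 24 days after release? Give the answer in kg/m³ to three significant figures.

0.0260 kg/m³

The peak of an instantaneous 1D plume sits at x = vt; there the Gaussian factor is 1 and C_max = M/(n_e·A·√(4πDt)), where n_e·A is the pore area the mass is dissolved in.
√(4πDt) = √(4π × 0.29 × 24) = 9.352 m, so C_max = 19/(0.26 × 300 × 9.352) = 0.0260 kg/m³.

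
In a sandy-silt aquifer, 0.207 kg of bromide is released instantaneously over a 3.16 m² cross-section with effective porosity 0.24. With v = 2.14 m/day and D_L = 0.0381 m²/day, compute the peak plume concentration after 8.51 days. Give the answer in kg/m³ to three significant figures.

0.135 kg/m³

The peak of an instantaneous 1D plume sits at x = vt; there the Gaussian factor is 1 and C_max = M/(n_e·A·√(4πDt)), where n_e·A is the pore area the mass is dissolved in.
√(4πDt) = √(4π × 0.0381 × 8.51) = 2.019 m, so C_max = 0.207/(0.24 × 3.16 × 2.019) = 0.135 kg/m³.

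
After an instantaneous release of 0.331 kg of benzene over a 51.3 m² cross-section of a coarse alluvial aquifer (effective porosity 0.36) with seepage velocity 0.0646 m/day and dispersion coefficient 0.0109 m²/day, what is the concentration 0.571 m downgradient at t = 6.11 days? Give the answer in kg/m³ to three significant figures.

For an instantaneous plane source, C(x,t) = M/(n_e·A·√(4πDt)) · exp(−(x−vt)²/(4Dt)), with n_e·A the pore (flow) area.
Plume center vt = 0.0646 × 6.11 = 0.394706 m, so the well at 0.571 m is 0.176294 m downgradient of the peak.
√(4πDt) = 0.9148 m, giving peak height M/(n_e·A·√(4πDt)) = 0.331/(0.36 × 51.3 × 0.9148) = 0.01959 kg/m³.
(x−vt)²/(4Dt) = (0.176294)²/(4 × 0.0109 × 6.11) = 0.1167; exp(−0.1167) = 0.8899.
C = 0.01959 × 0.8899 = 0.0174 kg/m³.

0.0174 kg/m³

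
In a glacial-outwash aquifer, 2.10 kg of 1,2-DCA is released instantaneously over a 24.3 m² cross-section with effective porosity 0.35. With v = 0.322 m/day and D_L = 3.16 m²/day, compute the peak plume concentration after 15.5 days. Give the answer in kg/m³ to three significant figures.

0.00995 kg/m³

The peak of an instantaneous 1D plume sits at x = vt; there the Gaussian factor is 1 and C_max = M/(n_e·A·√(4πDt)), where n_e·A is the pore area the mass is dissolved in.
√(4πDt) = √(4π × 3.16 × 15.5) = 24.81 m, so C_max = 2.10/(0.35 × 24.3 × 24.81) = 0.00995 kg/m³.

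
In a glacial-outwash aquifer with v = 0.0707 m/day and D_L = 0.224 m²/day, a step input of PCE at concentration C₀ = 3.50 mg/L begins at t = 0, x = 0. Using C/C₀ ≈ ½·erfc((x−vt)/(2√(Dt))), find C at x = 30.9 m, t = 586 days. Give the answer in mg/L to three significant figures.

For a continuous step input, C/C₀ ≈ ½·erfc((x−vt)/(2√(Dt))).
vt = 0.0707 × 586 = 41.4302 m and 2√(Dt) = 2√(0.224 × 586) = 22.91 m.
Argument (x−vt)/(2√(Dt)) = (30.9 − 41.4302)/22.91 = -0.4596; ½·erfc(-0.4596) = 0.7421.
C = 3.50 × 0.7421 = 2.60 mg/L.

2.60 mg/L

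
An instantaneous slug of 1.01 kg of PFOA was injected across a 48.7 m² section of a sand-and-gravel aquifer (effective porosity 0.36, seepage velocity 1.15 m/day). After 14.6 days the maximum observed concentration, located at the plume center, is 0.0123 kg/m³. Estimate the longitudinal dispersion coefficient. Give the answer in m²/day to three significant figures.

At the plume center C_max = M/(n_e·A·√(4πDt)), so D = M²/(4πt·(n_e·A·C_max)²).
n_e·A·C_max = 0.36 × 48.7 × 0.0123 = 0.2156 kg/m.
D = 1.01²/(4π × 14.6 × 0.2156²) = 0.120 m²/day.

0.120 m²/day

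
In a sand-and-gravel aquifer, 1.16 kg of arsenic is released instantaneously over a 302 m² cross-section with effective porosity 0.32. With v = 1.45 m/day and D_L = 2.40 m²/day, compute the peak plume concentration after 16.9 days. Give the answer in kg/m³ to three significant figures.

0.000532 kg/m³

The peak of an instantaneous 1D plume sits at x = vt; there the Gaussian factor is 1 and C_max = M/(n_e·A·√(4πDt)), where n_e·A is the pore area the mass is dissolved in.
√(4πDt) = √(4π × 2.40 × 16.9) = 22.58 m, so C_max = 1.16/(0.32 × 302 × 22.58) = 0.000532 kg/m³.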